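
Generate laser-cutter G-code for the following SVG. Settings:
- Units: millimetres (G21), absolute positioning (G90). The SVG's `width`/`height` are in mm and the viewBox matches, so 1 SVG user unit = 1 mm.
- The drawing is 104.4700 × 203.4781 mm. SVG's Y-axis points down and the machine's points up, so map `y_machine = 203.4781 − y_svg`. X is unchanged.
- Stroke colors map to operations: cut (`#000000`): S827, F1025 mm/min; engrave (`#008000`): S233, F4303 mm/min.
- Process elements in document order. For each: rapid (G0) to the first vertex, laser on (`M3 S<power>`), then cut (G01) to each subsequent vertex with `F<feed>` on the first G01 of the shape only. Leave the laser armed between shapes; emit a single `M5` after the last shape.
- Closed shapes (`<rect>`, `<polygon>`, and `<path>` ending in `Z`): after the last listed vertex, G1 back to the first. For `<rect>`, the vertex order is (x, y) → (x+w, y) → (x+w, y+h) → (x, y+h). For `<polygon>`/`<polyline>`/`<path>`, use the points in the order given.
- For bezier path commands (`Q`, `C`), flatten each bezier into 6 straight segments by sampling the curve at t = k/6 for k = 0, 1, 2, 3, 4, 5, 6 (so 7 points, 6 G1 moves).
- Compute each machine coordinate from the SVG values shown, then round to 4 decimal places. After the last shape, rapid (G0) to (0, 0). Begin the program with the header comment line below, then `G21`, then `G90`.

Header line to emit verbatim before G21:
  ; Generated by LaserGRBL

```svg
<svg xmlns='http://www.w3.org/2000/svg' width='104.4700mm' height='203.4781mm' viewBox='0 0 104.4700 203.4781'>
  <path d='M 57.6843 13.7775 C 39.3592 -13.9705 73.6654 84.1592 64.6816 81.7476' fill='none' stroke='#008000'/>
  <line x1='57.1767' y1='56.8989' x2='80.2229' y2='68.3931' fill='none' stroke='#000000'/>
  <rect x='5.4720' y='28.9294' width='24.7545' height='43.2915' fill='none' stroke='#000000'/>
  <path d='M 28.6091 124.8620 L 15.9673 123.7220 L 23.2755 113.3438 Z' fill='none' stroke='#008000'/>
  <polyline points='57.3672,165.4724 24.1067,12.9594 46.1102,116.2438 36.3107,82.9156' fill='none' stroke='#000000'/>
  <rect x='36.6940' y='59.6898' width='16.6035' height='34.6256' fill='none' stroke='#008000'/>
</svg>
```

; Generated by LaserGRBL
G21
G90
G0 X57.6843 Y189.7006
M3 S233
G01 X52.4636 Y194.1330 F4303
G01 X53.3503 Y183.8753
G01 X57.6800 Y165.2167
G01 X62.7880 Y144.4468
G01 X66.0101 Y127.8549
G01 X64.6816 Y121.7305
G0 X57.1767 Y146.5792
M3 S827
G01 X80.2229 Y135.0850 F1025
G0 X5.4720 Y174.5487
M3 S827
G01 X30.2265 Y174.5487 F1025
G01 X30.2265 Y131.2572
G01 X5.4720 Y131.2572
G01 X5.4720 Y174.5487
G0 X28.6091 Y78.6161
M3 S233
G01 X15.9673 Y79.7561 F4303
G01 X23.2755 Y90.1343
G01 X28.6091 Y78.6161
G0 X57.3672 Y38.0057
M3 S827
G01 X24.1067 Y190.5187 F1025
G01 X46.1102 Y87.2343
G01 X36.3107 Y120.5625
G0 X36.6940 Y143.7883
M3 S233
G01 X53.2975 Y143.7883 F4303
G01 X53.2975 Y109.1627
G01 X36.6940 Y109.1627
G01 X36.6940 Y143.7883
M5
G0 X0.0000 Y0.0000

viewBox `0 0 104.4700 203.4781` with mm width/height → 1 unit = 1 mm. Flip: y_m = 203.4781 − y_svg.

**Shape 1** — `<path>` cubic bezier, stroke `#008000` → engrave (S233, F4303). Control points (SVG): P0=(57.6843,13.7775), P1=(39.3592,-13.9705), P2=(73.6654,84.1592), P3=(64.6816,81.7476); sampled at t=k/6. Machine vertices: (57.6843,189.7006) → (52.4636,194.1330) → (53.3503,183.8753) → (57.6800,165.2167) → (62.7880,144.4468) → (66.0101,127.8549) → (64.6816,121.7305). Open path.

**Shape 2** — `<line>` line segment, stroke `#000000` → cut (S827, F1025). Machine vertices: (57.1767,146.5792) → (80.2229,135.0850). Open path.

**Shape 3** — `<rect>` rectangle, stroke `#000000` → cut (S827, F1025). Machine vertices: (5.4720,174.5487) → (30.2265,174.5487) → (30.2265,131.2572) → (5.4720,131.2572) → (5.4720,174.5487). Closed: final G1 returns to the first vertex.

**Shape 4** — `<path>` regular polygon, stroke `#008000` → engrave (S233, F4303). Machine vertices: (28.6091,78.6161) → (15.9673,79.7561) → (23.2755,90.1343) → (28.6091,78.6161). Closed: final G1 returns to the first vertex.

**Shape 5** — `<polyline>` open polyline, stroke `#000000` → cut (S827, F1025). Machine vertices: (57.3672,38.0057) → (24.1067,190.5187) → (46.1102,87.2343) → (36.3107,120.5625). Open path.

**Shape 6** — `<rect>` rectangle, stroke `#008000` → engrave (S233, F4303). Machine vertices: (36.6940,143.7883) → (53.2975,143.7883) → (53.2975,109.1627) → (36.6940,109.1627) → (36.6940,143.7883). Closed: final G1 returns to the first vertex.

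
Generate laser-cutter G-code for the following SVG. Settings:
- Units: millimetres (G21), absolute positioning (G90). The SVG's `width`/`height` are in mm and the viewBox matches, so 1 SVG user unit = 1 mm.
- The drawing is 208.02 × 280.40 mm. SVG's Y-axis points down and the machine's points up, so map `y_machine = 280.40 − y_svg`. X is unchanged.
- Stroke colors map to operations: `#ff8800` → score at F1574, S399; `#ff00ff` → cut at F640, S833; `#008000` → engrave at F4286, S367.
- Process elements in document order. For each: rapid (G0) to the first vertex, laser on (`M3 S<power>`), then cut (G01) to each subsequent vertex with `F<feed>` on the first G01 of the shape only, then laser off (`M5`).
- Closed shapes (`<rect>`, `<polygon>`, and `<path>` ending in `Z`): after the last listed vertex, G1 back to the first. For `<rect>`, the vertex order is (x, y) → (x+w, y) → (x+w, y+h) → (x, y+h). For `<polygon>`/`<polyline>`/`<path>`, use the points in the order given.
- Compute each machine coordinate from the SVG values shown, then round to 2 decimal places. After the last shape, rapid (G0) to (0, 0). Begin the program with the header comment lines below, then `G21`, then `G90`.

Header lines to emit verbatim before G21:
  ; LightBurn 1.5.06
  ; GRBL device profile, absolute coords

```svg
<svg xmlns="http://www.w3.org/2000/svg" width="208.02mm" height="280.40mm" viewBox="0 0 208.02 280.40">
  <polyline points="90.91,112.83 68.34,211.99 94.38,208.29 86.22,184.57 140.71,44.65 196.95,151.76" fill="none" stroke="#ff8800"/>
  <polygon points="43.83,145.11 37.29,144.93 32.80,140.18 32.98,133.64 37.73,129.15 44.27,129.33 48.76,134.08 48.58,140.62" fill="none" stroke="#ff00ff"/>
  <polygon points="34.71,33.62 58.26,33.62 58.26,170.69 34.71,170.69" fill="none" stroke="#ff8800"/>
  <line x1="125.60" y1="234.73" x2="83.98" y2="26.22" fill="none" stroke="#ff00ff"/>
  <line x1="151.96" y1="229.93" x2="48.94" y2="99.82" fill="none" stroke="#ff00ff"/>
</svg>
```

viewBox `0 0 208.02 280.40` with mm width/height → 1 unit = 1 mm. Flip: y_m = 280.40 − y_svg.

**Shape 1** — `<polyline>` open polyline, stroke `#ff8800` → score (S399, F1574). Machine vertices: (90.91,167.57) → (68.34,68.41) → (94.38,72.11) → (86.22,95.83) → (140.71,235.75) → (196.95,128.64). Open path.

**Shape 2** — `<polygon>` regular polygon, stroke `#ff00ff` → cut (S833, F640). Machine vertices: (43.83,135.29) → (37.29,135.47) → (32.80,140.22) → (32.98,146.76) → (37.73,151.25) → (44.27,151.07) → (48.76,146.32) → (48.58,139.78) → (43.83,135.29). Closed: final G1 returns to the first vertex.

**Shape 3** — `<polygon>` rectangle, stroke `#ff8800` → score (S399, F1574). Machine vertices: (34.71,246.78) → (58.26,246.78) → (58.26,109.71) → (34.71,109.71) → (34.71,246.78). Closed: final G1 returns to the first vertex.

**Shape 4** — `<line>` line segment, stroke `#ff00ff` → cut (S833, F640). Machine vertices: (125.60,45.67) → (83.98,254.18). Open path.

**Shape 5** — `<line>` line segment, stroke `#ff00ff` → cut (S833, F640). Machine vertices: (151.96,50.47) → (48.94,180.58). Open path.

; LightBurn 1.5.06
; GRBL device profile, absolute coords
G21
G90
G0 X90.91 Y167.57
M3 S399
G01 X68.34 Y68.41 F1574
G01 X94.38 Y72.11
G01 X86.22 Y95.83
G01 X140.71 Y235.75
G01 X196.95 Y128.64
M5
G0 X43.83 Y135.29
M3 S833
G01 X37.29 Y135.47 F640
G01 X32.80 Y140.22
G01 X32.98 Y146.76
G01 X37.73 Y151.25
G01 X44.27 Y151.07
G01 X48.76 Y146.32
G01 X48.58 Y139.78
G01 X43.83 Y135.29
M5
G0 X34.71 Y246.78
M3 S399
G01 X58.26 Y246.78 F1574
G01 X58.26 Y109.71
G01 X34.71 Y109.71
G01 X34.71 Y246.78
M5
G0 X125.60 Y45.67
M3 S833
G01 X83.98 Y254.18 F640
M5
G0 X151.96 Y50.47
M3 S833
G01 X48.94 Y180.58 F640
M5
G0 X0.00 Y0.00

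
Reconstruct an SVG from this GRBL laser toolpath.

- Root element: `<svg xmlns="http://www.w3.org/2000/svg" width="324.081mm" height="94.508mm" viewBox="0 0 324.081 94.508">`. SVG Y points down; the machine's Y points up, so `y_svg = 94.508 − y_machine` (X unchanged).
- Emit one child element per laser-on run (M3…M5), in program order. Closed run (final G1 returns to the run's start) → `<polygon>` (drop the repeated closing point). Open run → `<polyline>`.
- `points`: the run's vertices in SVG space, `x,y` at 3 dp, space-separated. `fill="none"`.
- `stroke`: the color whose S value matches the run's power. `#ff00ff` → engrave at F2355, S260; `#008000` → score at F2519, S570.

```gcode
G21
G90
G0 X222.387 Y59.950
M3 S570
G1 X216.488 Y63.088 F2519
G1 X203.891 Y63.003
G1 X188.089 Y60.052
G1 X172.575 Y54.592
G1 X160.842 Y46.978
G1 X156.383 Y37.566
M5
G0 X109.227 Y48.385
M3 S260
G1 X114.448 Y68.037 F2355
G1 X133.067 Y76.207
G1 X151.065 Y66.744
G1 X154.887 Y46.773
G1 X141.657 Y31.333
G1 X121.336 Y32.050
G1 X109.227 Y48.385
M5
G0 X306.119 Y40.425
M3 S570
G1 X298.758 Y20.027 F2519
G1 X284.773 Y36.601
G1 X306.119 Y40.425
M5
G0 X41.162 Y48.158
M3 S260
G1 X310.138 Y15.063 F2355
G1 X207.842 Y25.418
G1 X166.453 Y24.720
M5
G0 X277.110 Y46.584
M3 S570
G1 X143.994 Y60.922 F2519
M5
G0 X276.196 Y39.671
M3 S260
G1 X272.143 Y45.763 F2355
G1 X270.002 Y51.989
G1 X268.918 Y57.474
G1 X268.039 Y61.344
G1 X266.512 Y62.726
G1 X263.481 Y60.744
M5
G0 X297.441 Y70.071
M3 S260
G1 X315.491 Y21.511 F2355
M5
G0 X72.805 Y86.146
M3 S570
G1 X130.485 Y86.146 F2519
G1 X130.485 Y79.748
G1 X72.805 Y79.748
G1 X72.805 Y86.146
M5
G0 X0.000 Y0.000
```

<svg xmlns="http://www.w3.org/2000/svg" width="324.081mm" height="94.508mm" viewBox="0 0 324.081 94.508">
  <polyline points="222.387,34.558 216.488,31.420 203.891,31.505 188.089,34.456 172.575,39.916 160.842,47.530 156.383,56.942" fill="none" stroke="#008000"/>
  <polygon points="109.227,46.123 114.448,26.471 133.067,18.301 151.065,27.764 154.887,47.735 141.657,63.175 121.336,62.458" fill="none" stroke="#ff00ff"/>
  <polygon points="306.119,54.083 298.758,74.481 284.773,57.907" fill="none" stroke="#008000"/>
  <polyline points="41.162,46.350 310.138,79.445 207.842,69.090 166.453,69.788" fill="none" stroke="#ff00ff"/>
  <polyline points="277.110,47.924 143.994,33.586" fill="none" stroke="#008000"/>
  <polyline points="276.196,54.837 272.143,48.745 270.002,42.519 268.918,37.034 268.039,33.164 266.512,31.782 263.481,33.764" fill="none" stroke="#ff00ff"/>
  <polyline points="297.441,24.437 315.491,72.997" fill="none" stroke="#ff00ff"/>
  <polygon points="72.805,8.362 130.485,8.362 130.485,14.760 72.805,14.760" fill="none" stroke="#008000"/>
</svg>

y_svg = 94.508 − y_m.

[1] S570→`#008000` (score); open run; points: 222.387,34.558 216.488,31.420 203.891,31.505 188.089,34.456 172.575,39.916 160.842,47.530 156.383,56.942

[2] S260→`#ff00ff` (engrave); closed run; points: 109.227,46.123 114.448,26.471 133.067,18.301 151.065,27.764 154.887,47.735 141.657,63.175 121.336,62.458

[3] S570→`#008000` (score); closed run; points: 306.119,54.083 298.758,74.481 284.773,57.907

[4] S260→`#ff00ff` (engrave); open run; points: 41.162,46.350 310.138,79.445 207.842,69.090 166.453,69.788

[5] S570→`#008000` (score); open run; points: 277.110,47.924 143.994,33.586

[6] S260→`#ff00ff` (engrave); open run; points: 276.196,54.837 272.143,48.745 270.002,42.519 268.918,37.034 268.039,33.164 266.512,31.782 263.481,33.764

[7] S260→`#ff00ff` (engrave); open run; points: 297.441,24.437 315.491,72.997

[8] S570→`#008000` (score); closed run; points: 72.805,8.362 130.485,8.362 130.485,14.760 72.805,14.760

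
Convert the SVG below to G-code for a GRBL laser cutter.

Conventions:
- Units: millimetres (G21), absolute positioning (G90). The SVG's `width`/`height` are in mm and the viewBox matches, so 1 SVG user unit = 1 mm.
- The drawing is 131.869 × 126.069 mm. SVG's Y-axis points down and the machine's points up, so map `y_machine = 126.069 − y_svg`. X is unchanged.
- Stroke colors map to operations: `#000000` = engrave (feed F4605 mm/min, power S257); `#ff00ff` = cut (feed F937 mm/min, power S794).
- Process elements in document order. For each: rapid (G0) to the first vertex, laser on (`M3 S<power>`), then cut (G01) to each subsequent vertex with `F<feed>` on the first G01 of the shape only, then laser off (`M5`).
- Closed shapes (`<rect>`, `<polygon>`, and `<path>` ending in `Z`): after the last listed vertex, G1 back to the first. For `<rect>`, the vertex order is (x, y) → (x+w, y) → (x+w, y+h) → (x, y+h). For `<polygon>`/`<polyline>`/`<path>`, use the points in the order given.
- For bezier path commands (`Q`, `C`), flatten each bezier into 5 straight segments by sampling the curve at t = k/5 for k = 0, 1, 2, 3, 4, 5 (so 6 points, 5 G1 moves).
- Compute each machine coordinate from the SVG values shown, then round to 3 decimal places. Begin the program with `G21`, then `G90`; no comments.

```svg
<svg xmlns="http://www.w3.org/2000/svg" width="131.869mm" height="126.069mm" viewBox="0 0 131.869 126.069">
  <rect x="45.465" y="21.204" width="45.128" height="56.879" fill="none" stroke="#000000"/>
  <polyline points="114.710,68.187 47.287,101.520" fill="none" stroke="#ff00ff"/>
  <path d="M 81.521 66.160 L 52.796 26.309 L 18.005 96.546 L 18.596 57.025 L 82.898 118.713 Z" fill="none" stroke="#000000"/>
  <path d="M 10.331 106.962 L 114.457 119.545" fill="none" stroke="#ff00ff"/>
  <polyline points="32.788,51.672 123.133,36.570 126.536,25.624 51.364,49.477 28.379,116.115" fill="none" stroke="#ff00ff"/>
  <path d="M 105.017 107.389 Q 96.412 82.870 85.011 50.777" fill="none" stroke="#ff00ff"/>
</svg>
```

G21
G90
G0 X45.465 Y104.865
M3 S257
G01 X90.593 Y104.865 F4605
G01 X90.593 Y47.986
G01 X45.465 Y47.986
G01 X45.465 Y104.865
M5
G0 X114.710 Y57.882
M3 S794
G01 X47.287 Y24.549 F937
M5
G0 X81.521 Y59.909
M3 S257
G01 X52.796 Y99.760 F4605
G01 X18.005 Y29.523
G01 X18.596 Y69.044
G01 X82.898 Y7.356
G01 X81.521 Y59.909
M5
G0 X10.331 Y19.107
M3 S794
G01 X114.457 Y6.524 F937
M5
G0 X32.788 Y74.397
M3 S794
G01 X123.133 Y89.499 F937
G01 X126.536 Y100.445
G01 X51.364 Y76.592
G01 X28.379 Y9.954
M5
G0 X105.017 Y18.680
M3 S794
G01 X101.463 Y28.791 F937
G01 X97.686 Y39.507
G01 X93.684 Y50.829
G01 X89.460 Y62.758
G01 X85.011 Y75.292
M5

viewBox `0 0 131.869 126.069` with mm width/height → 1 unit = 1 mm. Flip: y_m = 126.069 − y_svg.

**Shape 1** — `<rect>` rectangle, stroke `#000000` → engrave (S257, F4605). Machine vertices: (45.465,104.865) → (90.593,104.865) → (90.593,47.986) → (45.465,47.986) → (45.465,104.865). Closed: final G1 returns to the first vertex.

**Shape 2** — `<polyline>` line segment, stroke `#ff00ff` → cut (S794, F937). Machine vertices: (114.710,57.882) → (47.287,24.549). Open path.

**Shape 3** — `<path>` closed polygon, stroke `#000000` → engrave (S257, F4605). Machine vertices: (81.521,59.909) → (52.796,99.760) → (18.005,29.523) → (18.596,69.044) → (82.898,7.356) → (81.521,59.909). Closed: final G1 returns to the first vertex.

**Shape 4** — `<path>` line segment, stroke `#ff00ff` → cut (S794, F937). Machine vertices: (10.331,19.107) → (114.457,6.524). Open path.

**Shape 5** — `<polyline>` open polyline, stroke `#ff00ff` → cut (S794, F937). Machine vertices: (32.788,74.397) → (123.133,89.499) → (126.536,100.445) → (51.364,76.592) → (28.379,9.954). Open path.

**Shape 6** — `<path>` quadratic bezier, stroke `#ff00ff` → cut (S794, F937). Control points (SVG): P0=(105.017,107.389), P1=(96.412,82.870), P2=(85.011,50.777); sampled at t=k/5. Machine vertices: (105.017,18.680) → (101.463,28.791) → (97.686,39.507) → (93.684,50.829) → (89.460,62.758) → (85.011,75.292). Open path.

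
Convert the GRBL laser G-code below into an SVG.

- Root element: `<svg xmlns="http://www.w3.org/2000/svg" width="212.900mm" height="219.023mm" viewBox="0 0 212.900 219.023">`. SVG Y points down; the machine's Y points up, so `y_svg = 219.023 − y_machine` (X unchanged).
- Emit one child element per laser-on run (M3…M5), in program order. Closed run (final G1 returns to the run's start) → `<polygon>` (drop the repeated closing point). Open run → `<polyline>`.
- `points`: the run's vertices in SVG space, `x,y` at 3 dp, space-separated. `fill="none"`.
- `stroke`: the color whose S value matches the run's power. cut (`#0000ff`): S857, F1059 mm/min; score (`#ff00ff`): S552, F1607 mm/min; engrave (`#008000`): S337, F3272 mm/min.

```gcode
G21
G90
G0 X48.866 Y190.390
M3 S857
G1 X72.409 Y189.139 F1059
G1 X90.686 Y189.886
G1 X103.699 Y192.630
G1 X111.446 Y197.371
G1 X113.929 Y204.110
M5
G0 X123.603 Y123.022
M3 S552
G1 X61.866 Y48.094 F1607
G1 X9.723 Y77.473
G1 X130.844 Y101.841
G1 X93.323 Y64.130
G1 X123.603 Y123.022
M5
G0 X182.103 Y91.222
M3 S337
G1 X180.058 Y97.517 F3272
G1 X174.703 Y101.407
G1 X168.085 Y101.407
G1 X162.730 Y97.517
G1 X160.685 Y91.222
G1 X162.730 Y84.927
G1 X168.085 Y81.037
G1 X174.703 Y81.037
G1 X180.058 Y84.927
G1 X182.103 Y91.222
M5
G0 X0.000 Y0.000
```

<svg xmlns="http://www.w3.org/2000/svg" width="212.900mm" height="219.023mm" viewBox="0 0 212.900 219.023">
  <polyline points="48.866,28.633 72.409,29.884 90.686,29.137 103.699,26.393 111.446,21.652 113.929,14.913" fill="none" stroke="#0000ff"/>
  <polygon points="123.603,96.001 61.866,170.929 9.723,141.550 130.844,117.182 93.323,154.893" fill="none" stroke="#ff00ff"/>
  <polygon points="182.103,127.801 180.058,121.506 174.703,117.616 168.085,117.616 162.730,121.506 160.685,127.801 162.730,134.096 168.085,137.986 174.703,137.986 180.058,134.096" fill="none" stroke="#008000"/>
</svg>

y_svg = 219.023 − y_m.

[1] S857→`#0000ff` (cut); open run; points: 48.866,28.633 72.409,29.884 90.686,29.137 103.699,26.393 111.446,21.652 113.929,14.913

[2] S552→`#ff00ff` (score); closed run; points: 123.603,96.001 61.866,170.929 9.723,141.550 130.844,117.182 93.323,154.893

[3] S337→`#008000` (engrave); closed run; points: 182.103,127.801 180.058,121.506 174.703,117.616 168.085,117.616 162.730,121.506 160.685,127.801 162.730,134.096 168.085,137.986 174.703,137.986 180.058,134.096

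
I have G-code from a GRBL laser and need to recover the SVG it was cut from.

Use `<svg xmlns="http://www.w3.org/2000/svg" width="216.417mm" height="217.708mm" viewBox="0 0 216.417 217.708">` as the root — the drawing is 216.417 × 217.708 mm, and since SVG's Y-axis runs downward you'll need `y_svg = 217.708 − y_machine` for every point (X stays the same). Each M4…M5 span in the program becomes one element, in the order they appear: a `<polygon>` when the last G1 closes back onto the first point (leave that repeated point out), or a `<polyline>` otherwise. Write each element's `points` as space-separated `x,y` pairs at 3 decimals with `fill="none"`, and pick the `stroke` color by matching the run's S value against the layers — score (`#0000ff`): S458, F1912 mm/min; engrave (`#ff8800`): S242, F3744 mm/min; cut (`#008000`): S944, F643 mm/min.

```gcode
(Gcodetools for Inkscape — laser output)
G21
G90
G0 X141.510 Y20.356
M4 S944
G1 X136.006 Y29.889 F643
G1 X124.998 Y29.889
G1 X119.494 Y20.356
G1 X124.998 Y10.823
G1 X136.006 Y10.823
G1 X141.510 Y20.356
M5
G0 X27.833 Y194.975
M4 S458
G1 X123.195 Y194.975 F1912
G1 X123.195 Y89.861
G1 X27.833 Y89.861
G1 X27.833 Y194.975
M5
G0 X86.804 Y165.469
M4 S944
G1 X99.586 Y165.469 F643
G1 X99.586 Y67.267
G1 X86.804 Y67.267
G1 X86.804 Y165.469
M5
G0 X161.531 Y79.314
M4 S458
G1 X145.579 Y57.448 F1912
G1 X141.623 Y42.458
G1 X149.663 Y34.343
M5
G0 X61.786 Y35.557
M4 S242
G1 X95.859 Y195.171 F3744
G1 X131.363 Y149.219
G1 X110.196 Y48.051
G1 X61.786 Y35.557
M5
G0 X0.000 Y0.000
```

Machine Y-up, SVG Y-down with viewBox height 217.708, so y_svg = 217.708 − y_machine; X carries over.

Run 1: power S944 maps to stroke `#008000` (cut). The run returns to its start, so emit a `<polygon>` with points (Y-flipped): 141.510,197.352 136.006,187.819 124.998,187.819 119.494,197.352 124.998,206.885 136.006,206.885.

Run 2: S458 ⇒ score layer `#0000ff`. The run returns to its start, so emit a `<polygon>` with points (Y-flipped): 27.833,22.733 123.195,22.733 123.195,127.847 27.833,127.847.

Run 3: the run's S944 means `#008000` (cut). The run returns to its start, so emit a `<polygon>` with points (Y-flipped): 86.804,52.239 99.586,52.239 99.586,150.441 86.804,150.441.

Run 4: the run's S458 means `#0000ff` (score). The run is open, so emit a `<polyline>` with points (Y-flipped): 161.531,138.394 145.579,160.260 141.623,175.250 149.663,183.365.

Run 5: power S242 maps to stroke `#ff8800` (engrave). The run returns to its start, so emit a `<polygon>` with points (Y-flipped): 61.786,182.151 95.859,22.537 131.363,68.489 110.196,169.657.

<svg xmlns="http://www.w3.org/2000/svg" width="216.417mm" height="217.708mm" viewBox="0 0 216.417 217.708">
  <polygon points="141.510,197.352 136.006,187.819 124.998,187.819 119.494,197.352 124.998,206.885 136.006,206.885" fill="none" stroke="#008000"/>
  <polygon points="27.833,22.733 123.195,22.733 123.195,127.847 27.833,127.847" fill="none" stroke="#0000ff"/>
  <polygon points="86.804,52.239 99.586,52.239 99.586,150.441 86.804,150.441" fill="none" stroke="#008000"/>
  <polyline points="161.531,138.394 145.579,160.260 141.623,175.250 149.663,183.365" fill="none" stroke="#0000ff"/>
  <polygon points="61.786,182.151 95.859,22.537 131.363,68.489 110.196,169.657" fill="none" stroke="#ff8800"/>
</svg>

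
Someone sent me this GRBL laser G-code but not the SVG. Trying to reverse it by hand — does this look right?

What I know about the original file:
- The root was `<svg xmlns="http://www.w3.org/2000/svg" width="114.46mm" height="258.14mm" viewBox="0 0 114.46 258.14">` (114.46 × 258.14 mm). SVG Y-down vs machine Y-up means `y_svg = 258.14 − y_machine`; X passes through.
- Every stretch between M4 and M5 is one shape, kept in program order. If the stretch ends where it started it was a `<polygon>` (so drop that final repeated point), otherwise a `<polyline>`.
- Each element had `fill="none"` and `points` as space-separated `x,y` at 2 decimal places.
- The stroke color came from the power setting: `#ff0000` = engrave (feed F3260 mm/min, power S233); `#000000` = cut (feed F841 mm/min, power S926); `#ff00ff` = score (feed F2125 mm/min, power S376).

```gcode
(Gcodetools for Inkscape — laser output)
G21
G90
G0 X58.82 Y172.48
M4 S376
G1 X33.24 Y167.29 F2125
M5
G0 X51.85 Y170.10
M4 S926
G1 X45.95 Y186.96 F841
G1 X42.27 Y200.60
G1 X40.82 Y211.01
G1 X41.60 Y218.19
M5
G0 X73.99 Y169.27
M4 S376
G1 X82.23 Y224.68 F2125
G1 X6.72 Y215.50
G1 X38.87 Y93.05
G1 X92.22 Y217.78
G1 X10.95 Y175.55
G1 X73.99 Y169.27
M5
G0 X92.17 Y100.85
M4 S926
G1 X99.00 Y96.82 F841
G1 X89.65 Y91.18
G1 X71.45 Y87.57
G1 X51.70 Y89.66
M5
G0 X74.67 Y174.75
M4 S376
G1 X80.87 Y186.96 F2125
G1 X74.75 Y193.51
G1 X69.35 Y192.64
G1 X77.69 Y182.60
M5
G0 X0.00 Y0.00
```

<svg xmlns="http://www.w3.org/2000/svg" width="114.46mm" height="258.14mm" viewBox="0 0 114.46 258.14">
  <polyline points="58.82,85.66 33.24,90.85" fill="none" stroke="#ff00ff"/>
  <polyline points="51.85,88.04 45.95,71.18 42.27,57.54 40.82,47.13 41.60,39.95" fill="none" stroke="#000000"/>
  <polygon points="73.99,88.87 82.23,33.46 6.72,42.64 38.87,165.09 92.22,40.36 10.95,82.59" fill="none" stroke="#ff00ff"/>
  <polyline points="92.17,157.29 99.00,161.32 89.65,166.96 71.45,170.57 51.70,168.48" fill="none" stroke="#000000"/>
  <polyline points="74.67,83.39 80.87,71.18 74.75,64.63 69.35,65.50 77.69,75.54" fill="none" stroke="#ff00ff"/>
</svg>

y_svg = 258.14 − y_m.

[1] S376→`#ff00ff` (score); open run; points: 58.82,85.66 33.24,90.85

[2] S926→`#000000` (cut); open run; points: 51.85,88.04 45.95,71.18 42.27,57.54 40.82,47.13 41.60,39.95

[3] S376→`#ff00ff` (score); closed run; points: 73.99,88.87 82.23,33.46 6.72,42.64 38.87,165.09 92.22,40.36 10.95,82.59

[4] S926→`#000000` (cut); open run; points: 92.17,157.29 99.00,161.32 89.65,166.96 71.45,170.57 51.70,168.48

[5] S376→`#ff00ff` (score); open run; points: 74.67,83.39 80.87,71.18 74.75,64.63 69.35,65.50 77.69,75.54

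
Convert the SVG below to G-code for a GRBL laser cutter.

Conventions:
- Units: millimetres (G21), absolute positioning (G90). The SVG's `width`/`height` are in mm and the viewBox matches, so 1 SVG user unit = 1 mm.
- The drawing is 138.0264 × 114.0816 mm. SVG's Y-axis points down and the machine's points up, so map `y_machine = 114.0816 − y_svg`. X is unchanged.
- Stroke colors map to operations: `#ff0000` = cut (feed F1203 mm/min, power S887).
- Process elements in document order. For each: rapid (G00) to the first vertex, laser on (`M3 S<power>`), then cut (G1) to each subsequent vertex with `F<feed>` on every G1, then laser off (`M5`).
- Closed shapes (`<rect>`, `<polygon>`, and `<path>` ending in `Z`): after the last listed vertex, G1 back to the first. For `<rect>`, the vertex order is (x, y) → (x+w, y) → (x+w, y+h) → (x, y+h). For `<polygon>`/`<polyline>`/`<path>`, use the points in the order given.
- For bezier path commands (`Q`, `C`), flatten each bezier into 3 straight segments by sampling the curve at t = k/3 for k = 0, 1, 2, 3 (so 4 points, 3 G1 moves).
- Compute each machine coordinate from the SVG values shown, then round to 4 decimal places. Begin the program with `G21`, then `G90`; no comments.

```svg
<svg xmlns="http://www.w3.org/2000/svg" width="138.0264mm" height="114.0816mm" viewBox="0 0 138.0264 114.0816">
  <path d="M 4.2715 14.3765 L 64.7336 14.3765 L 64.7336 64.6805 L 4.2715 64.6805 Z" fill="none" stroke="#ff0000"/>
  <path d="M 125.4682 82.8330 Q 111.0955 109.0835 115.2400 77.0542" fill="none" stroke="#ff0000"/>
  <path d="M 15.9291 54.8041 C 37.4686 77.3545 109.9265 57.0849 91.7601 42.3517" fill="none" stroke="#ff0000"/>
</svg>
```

1 u = 1 mm; y_m = 114.0816 − y.

[1] `<path>` rectangle, #ff0000→cut S887 F1203: (4.2715,99.7051) → (64.7336,99.7051) → (64.7336,49.4011) → (4.2715,49.4011) → (4.2715,99.7051) (closed)

[2] `<path>` quadratic bezier, #ff0000→cut S887 F1203: (125.4682,31.2486) → (117.9439,20.2238) → (114.5345,22.1501) → (115.2400,37.0274)

[3] `<path>` cubic bezier, #ff0000→cut S887 F1203: (15.9291,59.2775) → (49.1991,49.2095) → (84.9607,56.9422) → (91.7601,71.7299)

G21
G90
G00 X4.2715 Y99.7051
M3 S887
G1 X64.7336 Y99.7051 F1203
G1 X64.7336 Y49.4011 F1203
G1 X4.2715 Y49.4011 F1203
G1 X4.2715 Y99.7051 F1203
M5
G00 X125.4682 Y31.2486
M3 S887
G1 X117.9439 Y20.2238 F1203
G1 X114.5345 Y22.1501 F1203
G1 X115.2400 Y37.0274 F1203
M5
G00 X15.9291 Y59.2775
M3 S887
G1 X49.1991 Y49.2095 F1203
G1 X84.9607 Y56.9422 F1203
G1 X91.7601 Y71.7299 F1203
M5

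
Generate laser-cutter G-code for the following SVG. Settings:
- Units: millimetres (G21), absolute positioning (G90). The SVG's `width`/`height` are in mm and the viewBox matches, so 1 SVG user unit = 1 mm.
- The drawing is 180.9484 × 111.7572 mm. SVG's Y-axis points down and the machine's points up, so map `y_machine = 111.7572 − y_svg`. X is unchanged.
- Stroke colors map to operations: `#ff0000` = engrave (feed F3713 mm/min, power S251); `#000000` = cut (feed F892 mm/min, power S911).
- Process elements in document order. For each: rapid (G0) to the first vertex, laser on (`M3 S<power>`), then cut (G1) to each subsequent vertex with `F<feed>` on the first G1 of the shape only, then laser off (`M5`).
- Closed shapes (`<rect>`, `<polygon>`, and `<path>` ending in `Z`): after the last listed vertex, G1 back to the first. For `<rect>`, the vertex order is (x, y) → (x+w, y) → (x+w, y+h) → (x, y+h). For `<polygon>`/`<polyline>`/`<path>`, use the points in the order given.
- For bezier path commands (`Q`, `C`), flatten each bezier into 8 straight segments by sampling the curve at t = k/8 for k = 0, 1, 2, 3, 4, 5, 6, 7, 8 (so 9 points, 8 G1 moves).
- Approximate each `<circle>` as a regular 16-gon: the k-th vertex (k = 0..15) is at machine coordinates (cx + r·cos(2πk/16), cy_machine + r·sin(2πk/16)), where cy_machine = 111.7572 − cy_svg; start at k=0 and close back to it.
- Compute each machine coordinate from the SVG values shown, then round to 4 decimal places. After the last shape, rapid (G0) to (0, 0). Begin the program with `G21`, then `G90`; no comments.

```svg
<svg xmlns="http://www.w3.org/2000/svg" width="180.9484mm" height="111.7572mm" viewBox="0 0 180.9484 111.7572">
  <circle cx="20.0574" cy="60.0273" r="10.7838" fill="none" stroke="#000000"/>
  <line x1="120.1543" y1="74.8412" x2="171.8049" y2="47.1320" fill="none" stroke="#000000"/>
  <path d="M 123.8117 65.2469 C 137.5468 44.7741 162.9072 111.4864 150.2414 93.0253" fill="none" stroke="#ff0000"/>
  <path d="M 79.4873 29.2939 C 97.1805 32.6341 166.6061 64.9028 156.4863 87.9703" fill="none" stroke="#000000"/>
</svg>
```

Since the viewBox matches the mm dimensions, user units are millimetres directly. The only transform is the Y-flip y_m = 111.7572 − y_svg.

Shape 1 is a circle drawn with `<circle>`. Its stroke #000000 means cut at S911, F892. After flipping Y the toolpath is (30.8412,51.7299) → (30.0203,55.8567) → (27.6827,59.3552) → (24.1842,61.6928) → (20.0574,62.5137) → (15.9306,61.6928) → (12.4321,59.3552) → (10.0945,55.8567) → (9.2736,51.7299) → (10.0945,47.6031) → (12.4321,44.1046) → (15.9306,41.7670) → (20.0574,40.9461) → (24.1842,41.7670) → (27.6827,44.1046) → (30.0203,47.6031) → (30.8412,51.7299), returning to the start.

Shape 2 is a line segment drawn with `<line>`. Its stroke #000000 means cut at S911, F892. After flipping Y the toolpath is (120.1543,36.9160) → (171.8049,64.6252).

Shape 3 is a cubic bezier drawn with `<path>`. Its stroke #ff0000 means engrave at S251, F3713. After flipping Y the toolpath is (123.8117,46.5103) → (129.4103,50.4374) → (135.5170,48.2108) → (141.5498,41.8502) → (146.9269,33.3755) → (151.0665,24.8065) → (153.3866,18.1630) → (153.3056,15.4649) → (150.2414,18.7319).

Shape 4 is a cubic bezier drawn with `<path>`. Its stroke #000000 means cut at S911, F892. After flipping Y the toolpath is (79.4873,82.4633) → (88.2908,79.9292) → (100.4058,75.1298) → (114.2939,68.5121) → (128.4167,60.5228) → (141.2357,51.6088) → (151.2126,42.2170) → (156.8089,32.7940) → (156.4863,23.7869).

G21
G90
G0 X30.8412 Y51.7299
M3 S911
G1 X30.0203 Y55.8567 F892
G1 X27.6827 Y59.3552
G1 X24.1842 Y61.6928
G1 X20.0574 Y62.5137
G1 X15.9306 Y61.6928
G1 X12.4321 Y59.3552
G1 X10.0945 Y55.8567
G1 X9.2736 Y51.7299
G1 X10.0945 Y47.6031
G1 X12.4321 Y44.1046
G1 X15.9306 Y41.7670
G1 X20.0574 Y40.9461
G1 X24.1842 Y41.7670
G1 X27.6827 Y44.1046
G1 X30.0203 Y47.6031
G1 X30.8412 Y51.7299
M5
G0 X120.1543 Y36.9160
M3 S911
G1 X171.8049 Y64.6252 F892
M5
G0 X123.8117 Y46.5103
M3 S251
G1 X129.4103 Y50.4374 F3713
G1 X135.5170 Y48.2108
G1 X141.5498 Y41.8502
G1 X146.9269 Y33.3755
G1 X151.0665 Y24.8065
G1 X153.3866 Y18.1630
G1 X153.3056 Y15.4649
G1 X150.2414 Y18.7319
M5
G0 X79.4873 Y82.4633
M3 S911
G1 X88.2908 Y79.9292 F892
G1 X100.4058 Y75.1298
G1 X114.2939 Y68.5121
G1 X128.4167 Y60.5228
G1 X141.2357 Y51.6088
G1 X151.2126 Y42.2170
G1 X156.8089 Y32.7940
G1 X156.4863 Y23.7869
M5
G0 X0.0000 Y0.0000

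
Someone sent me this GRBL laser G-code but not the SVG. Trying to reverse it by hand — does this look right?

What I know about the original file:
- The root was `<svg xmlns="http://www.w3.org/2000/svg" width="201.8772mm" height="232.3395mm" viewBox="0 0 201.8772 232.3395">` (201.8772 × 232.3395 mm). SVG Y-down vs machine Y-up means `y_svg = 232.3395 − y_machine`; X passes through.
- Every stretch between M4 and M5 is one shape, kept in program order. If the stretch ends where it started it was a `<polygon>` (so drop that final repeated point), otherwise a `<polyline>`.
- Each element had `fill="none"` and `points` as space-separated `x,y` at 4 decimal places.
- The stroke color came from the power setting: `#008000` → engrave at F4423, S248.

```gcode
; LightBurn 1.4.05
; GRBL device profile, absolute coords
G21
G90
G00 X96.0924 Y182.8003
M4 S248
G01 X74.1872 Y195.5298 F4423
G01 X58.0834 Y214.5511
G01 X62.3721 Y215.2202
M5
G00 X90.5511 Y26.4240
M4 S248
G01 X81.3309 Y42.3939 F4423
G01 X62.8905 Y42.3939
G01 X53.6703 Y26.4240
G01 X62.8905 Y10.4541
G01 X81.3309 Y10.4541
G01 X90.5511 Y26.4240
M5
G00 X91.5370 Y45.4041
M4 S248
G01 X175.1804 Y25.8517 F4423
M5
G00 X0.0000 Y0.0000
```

<svg xmlns="http://www.w3.org/2000/svg" width="201.8772mm" height="232.3395mm" viewBox="0 0 201.8772 232.3395">
  <polyline points="96.0924,49.5392 74.1872,36.8097 58.0834,17.7884 62.3721,17.1193" fill="none" stroke="#008000"/>
  <polygon points="90.5511,205.9155 81.3309,189.9456 62.8905,189.9456 53.6703,205.9155 62.8905,221.8854 81.3309,221.8854" fill="none" stroke="#008000"/>
  <polyline points="91.5370,186.9354 175.1804,206.4878" fill="none" stroke="#008000"/>
</svg>

Each laser-on run becomes one SVG element. Flip Y back into SVG space with y_svg = 232.3395 − y_machine. Every run uses S248, so all elements get stroke `#008000` (engrave).

Run 1: The run is open, so emit a `<polyline>` with points (Y-flipped): 96.0924,49.5392 74.1872,36.8097 58.0834,17.7884 62.3721,17.1193.

Run 2: The run returns to its start, so emit a `<polygon>` with points (Y-flipped): 90.5511,205.9155 81.3309,189.9456 62.8905,189.9456 53.6703,205.9155 62.8905,221.8854 81.3309,221.8854.

Run 3: The run is open, so emit a `<polyline>` with points (Y-flipped): 91.5370,186.9354 175.1804,206.4878.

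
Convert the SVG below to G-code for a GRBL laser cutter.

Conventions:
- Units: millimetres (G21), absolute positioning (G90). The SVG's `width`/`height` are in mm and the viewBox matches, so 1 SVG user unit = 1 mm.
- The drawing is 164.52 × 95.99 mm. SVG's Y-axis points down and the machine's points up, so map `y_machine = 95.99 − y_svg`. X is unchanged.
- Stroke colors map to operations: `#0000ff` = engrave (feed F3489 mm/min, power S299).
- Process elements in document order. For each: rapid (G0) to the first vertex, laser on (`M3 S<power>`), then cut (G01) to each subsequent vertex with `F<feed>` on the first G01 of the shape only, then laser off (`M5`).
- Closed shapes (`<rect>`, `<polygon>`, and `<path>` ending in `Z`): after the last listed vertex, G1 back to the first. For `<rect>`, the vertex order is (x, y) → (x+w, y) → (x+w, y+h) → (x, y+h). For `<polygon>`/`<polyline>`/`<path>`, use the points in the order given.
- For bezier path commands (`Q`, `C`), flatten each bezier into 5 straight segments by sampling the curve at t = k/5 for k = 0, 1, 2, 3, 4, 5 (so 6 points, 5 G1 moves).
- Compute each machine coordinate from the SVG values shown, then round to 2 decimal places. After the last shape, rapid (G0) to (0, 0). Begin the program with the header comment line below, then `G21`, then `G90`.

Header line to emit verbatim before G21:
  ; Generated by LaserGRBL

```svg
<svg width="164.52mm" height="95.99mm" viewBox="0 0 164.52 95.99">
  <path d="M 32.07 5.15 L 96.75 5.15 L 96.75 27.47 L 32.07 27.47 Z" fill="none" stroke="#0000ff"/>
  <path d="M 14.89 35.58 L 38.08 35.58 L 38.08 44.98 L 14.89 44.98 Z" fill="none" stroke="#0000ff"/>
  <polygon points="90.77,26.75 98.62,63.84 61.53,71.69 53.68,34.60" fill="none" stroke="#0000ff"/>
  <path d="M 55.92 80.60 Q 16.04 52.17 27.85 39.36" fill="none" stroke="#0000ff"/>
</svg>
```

; Generated by LaserGRBL
G21
G90
G0 X32.07 Y90.84
M3 S299
G01 X96.75 Y90.84 F3489
G01 X96.75 Y68.52
G01 X32.07 Y68.52
G01 X32.07 Y90.84
M5
G0 X14.89 Y60.41
M3 S299
G01 X38.08 Y60.41 F3489
G01 X38.08 Y51.01
G01 X14.89 Y51.01
G01 X14.89 Y60.41
M5
G0 X90.77 Y69.24
M3 S299
G01 X98.62 Y32.15 F3489
G01 X61.53 Y24.30
G01 X53.68 Y61.39
G01 X90.77 Y69.24
M5
G0 X55.92 Y15.39
M3 S299
G01 X42.04 Y26.14 F3489
G01 X32.29 Y35.63
G01 X26.67 Y43.88
G01 X25.19 Y50.88
G01 X27.85 Y56.63
M5
G0 X0.00 Y0.00

Since the viewBox matches the mm dimensions, user units are millimetres directly. The only transform is the Y-flip y_m = 95.99 − y_svg.

Shape 1 is a rectangle drawn with `<path>`. Its stroke #0000ff means engrave at S299, F3489. After flipping Y the toolpath is (32.07,90.84) → (96.75,90.84) → (96.75,68.52) → (32.07,68.52) → (32.07,90.84), returning to the start.

Shape 2 is a rectangle drawn with `<path>`. Its stroke #0000ff means engrave at S299, F3489. After flipping Y the toolpath is (14.89,60.41) → (38.08,60.41) → (38.08,51.01) → (14.89,51.01) → (14.89,60.41), returning to the start.

Shape 3 is a regular polygon drawn with `<polygon>`. Its stroke #0000ff means engrave at S299, F3489. After flipping Y the toolpath is (90.77,69.24) → (98.62,32.15) → (61.53,24.30) → (53.68,61.39) → (90.77,69.24), returning to the start.

Shape 4 is a quadratic bezier drawn with `<path>`. Its stroke #0000ff means engrave at S299, F3489. After flipping Y the toolpath is (55.92,15.39) → (42.04,26.14) → (32.29,35.63) → (26.67,43.88) → (25.19,50.88) → (27.85,56.63).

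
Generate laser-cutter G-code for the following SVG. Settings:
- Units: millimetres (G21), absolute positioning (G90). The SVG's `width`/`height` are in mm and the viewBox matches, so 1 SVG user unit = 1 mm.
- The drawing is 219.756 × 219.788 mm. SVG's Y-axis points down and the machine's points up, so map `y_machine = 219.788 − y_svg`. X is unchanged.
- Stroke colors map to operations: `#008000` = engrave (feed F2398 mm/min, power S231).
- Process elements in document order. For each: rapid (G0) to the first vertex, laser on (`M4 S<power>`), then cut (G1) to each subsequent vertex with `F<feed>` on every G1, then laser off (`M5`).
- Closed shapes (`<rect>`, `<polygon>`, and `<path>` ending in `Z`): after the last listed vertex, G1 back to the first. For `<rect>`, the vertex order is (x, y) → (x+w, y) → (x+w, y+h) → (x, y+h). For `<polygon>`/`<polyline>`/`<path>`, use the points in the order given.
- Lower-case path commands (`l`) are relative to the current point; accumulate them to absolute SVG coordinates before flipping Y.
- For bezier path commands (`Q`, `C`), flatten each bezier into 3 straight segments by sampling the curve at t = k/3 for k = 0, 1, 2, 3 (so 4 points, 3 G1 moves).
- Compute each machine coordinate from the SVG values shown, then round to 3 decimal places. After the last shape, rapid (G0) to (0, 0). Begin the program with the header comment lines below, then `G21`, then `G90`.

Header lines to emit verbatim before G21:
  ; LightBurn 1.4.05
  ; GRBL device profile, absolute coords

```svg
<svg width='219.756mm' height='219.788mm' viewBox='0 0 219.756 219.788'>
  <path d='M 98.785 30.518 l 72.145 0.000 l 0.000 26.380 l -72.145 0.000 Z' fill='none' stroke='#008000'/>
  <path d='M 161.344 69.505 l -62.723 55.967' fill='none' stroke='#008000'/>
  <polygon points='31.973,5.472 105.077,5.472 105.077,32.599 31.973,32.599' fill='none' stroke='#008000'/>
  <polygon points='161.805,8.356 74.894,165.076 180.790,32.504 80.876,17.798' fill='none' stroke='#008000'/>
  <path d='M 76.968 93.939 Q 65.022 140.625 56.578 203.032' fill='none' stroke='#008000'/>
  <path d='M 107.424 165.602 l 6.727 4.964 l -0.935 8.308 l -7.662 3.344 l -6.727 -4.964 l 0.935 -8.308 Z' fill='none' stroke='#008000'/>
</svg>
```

; LightBurn 1.4.05
; GRBL device profile, absolute coords
G21
G90
G0 X98.785 Y189.270
M4 S231
G1 X170.930 Y189.270 F2398
G1 X170.930 Y162.890 F2398
G1 X98.785 Y162.890 F2398
G1 X98.785 Y189.270 F2398
M5
G0 X161.344 Y150.283
M4 S231
G1 X98.621 Y94.316 F2398
M5
G0 X31.973 Y214.316
M4 S231
G1 X105.077 Y214.316 F2398
G1 X105.077 Y187.189 F2398
G1 X31.973 Y187.189 F2398
G1 X31.973 Y214.316 F2398
M5
G0 X161.805 Y211.432
M4 S231
G1 X74.894 Y54.712 F2398
G1 X180.790 Y187.284 F2398
G1 X80.876 Y201.990 F2398
G1 X161.805 Y211.432 F2398
M5
G0 X76.968 Y125.849
M4 S231
G1 X69.393 Y92.978 F2398
G1 X62.596 Y56.614 F2398
G1 X56.578 Y16.756 F2398
M5
G0 X107.424 Y54.186
M4 S231
G1 X114.151 Y49.222 F2398
G1 X113.216 Y40.914 F2398
G1 X105.554 Y37.570 F2398
G1 X98.827 Y42.534 F2398
G1 X99.762 Y50.842 F2398
G1 X107.424 Y54.186 F2398
M5
G0 X0.000 Y0.000

viewBox `0 0 219.756 219.788` with mm width/height → 1 unit = 1 mm. Flip: y_m = 219.788 − y_svg.

**Shape 1** — `<path>` rectangle, stroke `#008000` → engrave (S231, F2398). Machine vertices: (98.785,189.270) → (170.930,189.270) → (170.930,162.890) → (98.785,162.890) → (98.785,189.270). Closed: final G1 returns to the first vertex.

**Shape 2** — `<path>` line segment, stroke `#008000` → engrave (S231, F2398). Machine vertices: (161.344,150.283) → (98.621,94.316). Open path.

**Shape 3** — `<polygon>` rectangle, stroke `#008000` → engrave (S231, F2398). Machine vertices: (31.973,214.316) → (105.077,214.316) → (105.077,187.189) → (31.973,187.189) → (31.973,214.316). Closed: final G1 returns to the first vertex.

**Shape 4** — `<polygon>` closed polygon, stroke `#008000` → engrave (S231, F2398). Machine vertices: (161.805,211.432) → (74.894,54.712) → (180.790,187.284) → (80.876,201.990) → (161.805,211.432). Closed: final G1 returns to the first vertex.

**Shape 5** — `<path>` quadratic bezier, stroke `#008000` → engrave (S231, F2398). Control points (SVG): P0=(76.968,93.939), P1=(65.022,140.625), P2=(56.578,203.032); sampled at t=k/3. Machine vertices: (76.968,125.849) → (69.393,92.978) → (62.596,56.614) → (56.578,16.756). Open path.

**Shape 6** — `<path>` regular polygon, stroke `#008000` → engrave (S231, F2398). Machine vertices: (107.424,54.186) → (114.151,49.222) → (113.216,40.914) → (105.554,37.570) → (98.827,42.534) → (99.762,50.842) → (107.424,54.186). Closed: final G1 returns to the first vertex.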